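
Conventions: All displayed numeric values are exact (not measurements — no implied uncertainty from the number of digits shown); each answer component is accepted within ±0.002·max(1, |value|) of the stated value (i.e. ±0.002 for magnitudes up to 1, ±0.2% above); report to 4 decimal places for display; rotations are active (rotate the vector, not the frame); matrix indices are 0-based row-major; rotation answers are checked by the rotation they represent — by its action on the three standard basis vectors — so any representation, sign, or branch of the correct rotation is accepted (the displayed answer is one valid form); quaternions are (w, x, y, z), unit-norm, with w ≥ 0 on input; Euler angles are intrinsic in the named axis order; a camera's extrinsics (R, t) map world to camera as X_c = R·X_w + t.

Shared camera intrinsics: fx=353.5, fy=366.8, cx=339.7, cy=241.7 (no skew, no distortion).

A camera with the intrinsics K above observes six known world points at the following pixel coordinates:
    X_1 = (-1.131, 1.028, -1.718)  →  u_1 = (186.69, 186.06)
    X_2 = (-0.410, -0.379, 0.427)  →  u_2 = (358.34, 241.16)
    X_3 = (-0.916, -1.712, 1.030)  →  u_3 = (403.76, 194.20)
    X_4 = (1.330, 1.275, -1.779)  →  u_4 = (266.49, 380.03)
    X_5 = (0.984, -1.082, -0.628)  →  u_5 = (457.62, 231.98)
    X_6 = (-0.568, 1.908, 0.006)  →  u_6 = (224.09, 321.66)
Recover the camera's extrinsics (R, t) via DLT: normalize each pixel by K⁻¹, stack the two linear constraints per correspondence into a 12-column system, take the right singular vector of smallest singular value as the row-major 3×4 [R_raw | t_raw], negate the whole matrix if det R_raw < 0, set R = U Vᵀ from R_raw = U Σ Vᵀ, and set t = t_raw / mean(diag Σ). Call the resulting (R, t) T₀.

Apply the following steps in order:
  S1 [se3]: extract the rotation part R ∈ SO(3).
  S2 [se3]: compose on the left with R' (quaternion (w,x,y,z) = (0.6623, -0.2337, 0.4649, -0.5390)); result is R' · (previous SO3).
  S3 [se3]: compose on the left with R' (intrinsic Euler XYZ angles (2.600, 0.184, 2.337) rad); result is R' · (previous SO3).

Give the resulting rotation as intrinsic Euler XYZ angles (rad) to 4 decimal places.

source (pnp_recover): camera pose = R=[0.5777 -0.7729 0.2624; 0.6115 0.6228 0.4881; -0.5406 -0.1215 0.8324], t=(0.1300, 0.2700, 5.0300)
after S1 (rot_of_se3): [0.5777 -0.7729 0.2624; 0.6115 0.6228 0.4881; -0.5406 -0.1215 0.8324]
after S2 (compose_so3): [-0.1732 0.2142 0.9613; -0.2451 0.9360 -0.2527; -0.9539 -0.2794 -0.1096]
after S3 (compose_so3): [0.1171 -0.8602 -0.4963; 0.4727 0.4878 -0.7339; 0.8734 -0.1486 0.4638]

rotation (euler_xyz) = (1.0072, -0.5194, 1.4354)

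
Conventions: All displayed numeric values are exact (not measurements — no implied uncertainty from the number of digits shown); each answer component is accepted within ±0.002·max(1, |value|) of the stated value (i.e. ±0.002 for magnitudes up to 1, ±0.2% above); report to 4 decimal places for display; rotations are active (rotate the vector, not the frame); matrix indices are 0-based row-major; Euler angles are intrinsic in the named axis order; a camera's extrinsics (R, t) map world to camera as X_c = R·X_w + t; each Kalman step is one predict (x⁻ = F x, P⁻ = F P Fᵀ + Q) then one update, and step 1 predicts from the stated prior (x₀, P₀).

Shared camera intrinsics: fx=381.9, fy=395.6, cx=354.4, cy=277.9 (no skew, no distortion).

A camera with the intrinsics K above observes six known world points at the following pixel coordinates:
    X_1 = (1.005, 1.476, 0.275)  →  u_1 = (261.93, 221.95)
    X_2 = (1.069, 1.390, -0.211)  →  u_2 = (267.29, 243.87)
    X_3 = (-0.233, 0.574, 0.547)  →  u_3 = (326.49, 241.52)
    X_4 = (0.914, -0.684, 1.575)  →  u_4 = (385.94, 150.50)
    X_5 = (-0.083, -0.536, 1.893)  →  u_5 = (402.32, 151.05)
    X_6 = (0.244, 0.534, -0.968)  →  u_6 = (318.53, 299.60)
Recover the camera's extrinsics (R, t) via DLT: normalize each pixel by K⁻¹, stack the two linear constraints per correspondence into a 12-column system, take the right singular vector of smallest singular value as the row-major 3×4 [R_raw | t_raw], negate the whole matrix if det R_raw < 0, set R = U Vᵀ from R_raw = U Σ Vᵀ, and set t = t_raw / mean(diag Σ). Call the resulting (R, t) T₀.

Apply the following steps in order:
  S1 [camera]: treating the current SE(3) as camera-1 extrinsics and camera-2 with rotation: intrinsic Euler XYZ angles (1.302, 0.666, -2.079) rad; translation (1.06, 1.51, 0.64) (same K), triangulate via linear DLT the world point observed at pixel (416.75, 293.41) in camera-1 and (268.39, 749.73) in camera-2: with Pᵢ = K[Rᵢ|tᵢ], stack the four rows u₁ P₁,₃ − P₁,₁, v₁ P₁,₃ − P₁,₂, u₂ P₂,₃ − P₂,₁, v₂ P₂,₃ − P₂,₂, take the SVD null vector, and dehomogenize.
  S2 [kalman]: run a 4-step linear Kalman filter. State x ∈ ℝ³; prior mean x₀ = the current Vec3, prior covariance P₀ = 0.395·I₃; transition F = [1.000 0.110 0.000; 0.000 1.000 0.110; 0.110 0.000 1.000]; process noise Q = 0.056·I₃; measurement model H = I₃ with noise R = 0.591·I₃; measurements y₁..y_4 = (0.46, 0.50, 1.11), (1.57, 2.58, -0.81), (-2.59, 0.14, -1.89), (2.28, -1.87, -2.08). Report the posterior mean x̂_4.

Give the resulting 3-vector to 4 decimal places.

result = (0.3061, -0.3653, -1.1131)

source (pnp_recover): camera pose = R=[-0.2728 -0.9569 0.0997; -0.5766 0.0796 -0.8131; 0.7701 -0.2793 -0.5735], t=(-0.0103, -0.2899, 6.6936)
after S1 (triangulate): (-0.0903, -1.3370, -0.7824)
after S2 (kf_track): (0.3061, -0.3653, -1.1131)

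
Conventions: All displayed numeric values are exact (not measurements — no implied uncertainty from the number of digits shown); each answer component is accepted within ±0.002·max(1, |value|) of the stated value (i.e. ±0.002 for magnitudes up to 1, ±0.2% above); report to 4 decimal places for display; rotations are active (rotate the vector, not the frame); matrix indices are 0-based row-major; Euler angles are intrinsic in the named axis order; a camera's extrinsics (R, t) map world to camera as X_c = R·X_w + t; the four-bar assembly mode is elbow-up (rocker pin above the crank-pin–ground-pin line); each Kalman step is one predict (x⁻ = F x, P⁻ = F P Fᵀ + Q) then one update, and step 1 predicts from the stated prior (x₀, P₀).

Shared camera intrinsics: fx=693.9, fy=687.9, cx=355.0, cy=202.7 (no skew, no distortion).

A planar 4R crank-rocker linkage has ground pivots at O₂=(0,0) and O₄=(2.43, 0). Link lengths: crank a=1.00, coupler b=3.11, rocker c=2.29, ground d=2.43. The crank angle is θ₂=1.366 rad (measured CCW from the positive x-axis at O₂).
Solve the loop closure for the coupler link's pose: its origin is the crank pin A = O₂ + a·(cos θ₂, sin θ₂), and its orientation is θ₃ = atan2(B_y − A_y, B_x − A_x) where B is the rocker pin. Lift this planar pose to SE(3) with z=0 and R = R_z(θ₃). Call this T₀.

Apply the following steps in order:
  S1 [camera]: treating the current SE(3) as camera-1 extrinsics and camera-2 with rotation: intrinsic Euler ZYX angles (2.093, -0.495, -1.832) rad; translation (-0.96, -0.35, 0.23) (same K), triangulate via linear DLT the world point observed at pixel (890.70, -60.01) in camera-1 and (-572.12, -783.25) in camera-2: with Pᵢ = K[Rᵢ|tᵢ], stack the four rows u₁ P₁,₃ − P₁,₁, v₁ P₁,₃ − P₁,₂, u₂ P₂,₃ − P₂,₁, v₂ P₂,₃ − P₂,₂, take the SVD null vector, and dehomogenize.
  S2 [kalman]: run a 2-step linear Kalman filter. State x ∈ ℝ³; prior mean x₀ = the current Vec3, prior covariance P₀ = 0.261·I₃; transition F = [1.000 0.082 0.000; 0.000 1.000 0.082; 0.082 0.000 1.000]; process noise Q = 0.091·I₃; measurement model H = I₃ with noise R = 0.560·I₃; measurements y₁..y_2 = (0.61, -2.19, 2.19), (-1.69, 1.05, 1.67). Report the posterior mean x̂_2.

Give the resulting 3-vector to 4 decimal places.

result = (-0.6183, -0.5446, 1.3417)

source (fourbar_fk): coupler pose = R=[0.9196 -0.3928 0.0000; 0.3928 0.9196 0.0000; 0.0000 0.0000 1.0000], t=(0.2034, 0.9791, 0.0000)
after S1 (triangulate): (-0.2938, -1.1452, 0.4961)
after S2 (kf_track): (-0.6183, -0.5446, 1.3417)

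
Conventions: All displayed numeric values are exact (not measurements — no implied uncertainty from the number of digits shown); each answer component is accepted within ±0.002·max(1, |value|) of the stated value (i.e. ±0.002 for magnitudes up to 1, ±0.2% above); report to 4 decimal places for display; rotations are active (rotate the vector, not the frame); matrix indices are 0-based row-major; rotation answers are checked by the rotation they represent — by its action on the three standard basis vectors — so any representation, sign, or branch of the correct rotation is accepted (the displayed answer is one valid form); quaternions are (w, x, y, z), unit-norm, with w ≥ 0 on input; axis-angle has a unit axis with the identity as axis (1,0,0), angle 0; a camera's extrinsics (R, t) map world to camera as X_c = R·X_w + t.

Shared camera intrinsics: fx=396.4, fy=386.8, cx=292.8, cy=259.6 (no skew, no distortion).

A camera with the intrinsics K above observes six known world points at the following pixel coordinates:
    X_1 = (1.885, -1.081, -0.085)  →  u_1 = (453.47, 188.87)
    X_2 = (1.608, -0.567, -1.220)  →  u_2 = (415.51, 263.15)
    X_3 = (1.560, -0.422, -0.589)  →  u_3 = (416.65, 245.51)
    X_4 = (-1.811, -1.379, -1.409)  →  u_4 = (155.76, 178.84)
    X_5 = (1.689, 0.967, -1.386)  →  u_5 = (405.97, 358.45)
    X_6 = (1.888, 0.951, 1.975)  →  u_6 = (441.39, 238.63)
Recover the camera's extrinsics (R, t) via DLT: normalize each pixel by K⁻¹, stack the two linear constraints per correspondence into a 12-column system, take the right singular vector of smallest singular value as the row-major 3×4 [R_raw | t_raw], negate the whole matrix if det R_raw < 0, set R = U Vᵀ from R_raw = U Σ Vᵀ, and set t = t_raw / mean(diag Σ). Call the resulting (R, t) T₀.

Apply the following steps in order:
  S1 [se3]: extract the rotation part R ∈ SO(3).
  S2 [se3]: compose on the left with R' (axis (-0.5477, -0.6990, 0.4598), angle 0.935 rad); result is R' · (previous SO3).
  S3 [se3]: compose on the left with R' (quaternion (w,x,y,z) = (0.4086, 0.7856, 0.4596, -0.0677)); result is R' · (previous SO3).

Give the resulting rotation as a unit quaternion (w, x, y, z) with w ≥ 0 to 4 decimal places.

rotation (quat) = (0.4463, 0.8711, 0.2046, 0.0038)

source (pnp_recover): camera pose = R=[0.9299 0.0517 0.3642; 0.1705 0.8167 -0.5513; -0.3260 0.5747 0.7506], t=(0.4501, -0.4400, 6.5197)
after S1 (rot_of_se3): [0.9299 0.0517 0.3642; 0.1705 0.8167 -0.5513; -0.3260 0.5747 0.7506]
after S2 (compose_so3): [0.8456 -0.5201 -0.1201; 0.5226 0.8525 -0.0126; 0.1089 -0.0521 0.9927]
after S3 (compose_so3): [0.9162 0.3532 0.1893; 0.3599 -0.5178 -0.7761; -0.1761 0.7792 -0.6015]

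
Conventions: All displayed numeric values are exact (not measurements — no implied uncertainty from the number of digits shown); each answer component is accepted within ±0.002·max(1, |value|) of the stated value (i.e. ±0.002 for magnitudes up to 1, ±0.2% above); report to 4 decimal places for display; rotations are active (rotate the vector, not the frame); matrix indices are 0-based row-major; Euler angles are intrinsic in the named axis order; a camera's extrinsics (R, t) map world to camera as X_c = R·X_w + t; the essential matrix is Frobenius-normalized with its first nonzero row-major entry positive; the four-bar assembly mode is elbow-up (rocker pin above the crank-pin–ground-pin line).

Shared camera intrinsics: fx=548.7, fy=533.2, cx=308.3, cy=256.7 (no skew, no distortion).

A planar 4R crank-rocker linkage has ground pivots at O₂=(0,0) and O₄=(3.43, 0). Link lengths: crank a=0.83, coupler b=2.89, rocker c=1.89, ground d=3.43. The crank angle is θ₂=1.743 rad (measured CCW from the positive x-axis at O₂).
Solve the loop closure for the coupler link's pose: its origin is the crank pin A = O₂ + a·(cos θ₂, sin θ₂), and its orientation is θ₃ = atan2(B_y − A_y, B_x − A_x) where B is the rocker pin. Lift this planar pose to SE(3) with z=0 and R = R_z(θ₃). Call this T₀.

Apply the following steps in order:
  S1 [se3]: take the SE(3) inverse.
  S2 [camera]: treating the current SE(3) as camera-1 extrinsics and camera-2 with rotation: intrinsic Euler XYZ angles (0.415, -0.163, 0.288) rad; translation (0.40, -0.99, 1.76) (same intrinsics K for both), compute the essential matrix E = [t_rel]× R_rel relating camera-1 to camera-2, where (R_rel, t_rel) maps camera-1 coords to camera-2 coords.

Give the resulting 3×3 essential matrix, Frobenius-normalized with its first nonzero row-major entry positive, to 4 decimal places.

source (fourbar_fk): coupler pose = R=[0.9520 -0.3061 0.0000; 0.3061 0.9520 0.0000; 0.0000 0.0000 1.0000], t=(-0.1422, 0.8177, 0.0000)
after S1 (invert_se3): R=[0.9520 0.3061 0.0000; -0.3061 0.9520 0.0000; 0.0000 0.0000 1.0000], t=(-0.1149, -0.8220, 0.0000)
after S2 (essential): [0.3582 0.5796 -0.1885; -0.5659 0.3926 0.1250; -0.0870 0.0454 0.0212]

matrix = [0.3582 0.5796 -0.1885; -0.5659 0.3926 0.1250; -0.0870 0.0454 0.0212]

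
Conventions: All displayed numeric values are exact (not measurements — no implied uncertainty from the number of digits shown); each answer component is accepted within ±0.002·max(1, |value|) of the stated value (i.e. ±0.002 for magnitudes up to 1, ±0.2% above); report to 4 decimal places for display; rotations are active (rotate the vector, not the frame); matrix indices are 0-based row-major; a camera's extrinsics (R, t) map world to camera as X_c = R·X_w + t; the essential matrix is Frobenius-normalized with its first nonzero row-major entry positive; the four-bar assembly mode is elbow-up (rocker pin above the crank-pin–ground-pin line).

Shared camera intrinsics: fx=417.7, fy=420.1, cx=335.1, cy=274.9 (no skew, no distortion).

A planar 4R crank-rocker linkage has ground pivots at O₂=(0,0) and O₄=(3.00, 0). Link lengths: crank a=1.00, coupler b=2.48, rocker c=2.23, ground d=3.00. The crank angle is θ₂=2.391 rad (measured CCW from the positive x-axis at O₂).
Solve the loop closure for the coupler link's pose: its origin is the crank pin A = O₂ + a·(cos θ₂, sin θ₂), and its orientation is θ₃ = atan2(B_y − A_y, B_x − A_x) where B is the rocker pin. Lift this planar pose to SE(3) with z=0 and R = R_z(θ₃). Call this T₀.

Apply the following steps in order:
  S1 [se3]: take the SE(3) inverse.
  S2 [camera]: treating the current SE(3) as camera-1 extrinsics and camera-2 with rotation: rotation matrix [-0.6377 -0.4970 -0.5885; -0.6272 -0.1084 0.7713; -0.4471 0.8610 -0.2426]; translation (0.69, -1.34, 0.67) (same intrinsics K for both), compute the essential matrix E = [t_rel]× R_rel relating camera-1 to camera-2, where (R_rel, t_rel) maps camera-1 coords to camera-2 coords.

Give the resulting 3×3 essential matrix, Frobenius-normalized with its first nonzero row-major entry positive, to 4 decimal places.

matrix = [0.3626 -0.4087 -0.3462; -0.4168 -0.3859 -0.2566; -0.4384 -0.0218 0.0239]

source (fourbar_fk): coupler pose = R=[0.9148 -0.4038 0.0000; 0.4038 0.9148 0.0000; 0.0000 0.0000 1.0000], t=(-0.7313, 0.6821, 0.0000)
after S1 (invert_se3): R=[0.9148 0.4038 0.0000; -0.4038 0.9148 0.0000; 0.0000 0.0000 1.0000], t=(0.3936, -0.9193, 0.0000)
after S2 (essential): [0.3626 -0.4087 -0.3462; -0.4168 -0.3859 -0.2566; -0.4384 -0.0218 0.0239]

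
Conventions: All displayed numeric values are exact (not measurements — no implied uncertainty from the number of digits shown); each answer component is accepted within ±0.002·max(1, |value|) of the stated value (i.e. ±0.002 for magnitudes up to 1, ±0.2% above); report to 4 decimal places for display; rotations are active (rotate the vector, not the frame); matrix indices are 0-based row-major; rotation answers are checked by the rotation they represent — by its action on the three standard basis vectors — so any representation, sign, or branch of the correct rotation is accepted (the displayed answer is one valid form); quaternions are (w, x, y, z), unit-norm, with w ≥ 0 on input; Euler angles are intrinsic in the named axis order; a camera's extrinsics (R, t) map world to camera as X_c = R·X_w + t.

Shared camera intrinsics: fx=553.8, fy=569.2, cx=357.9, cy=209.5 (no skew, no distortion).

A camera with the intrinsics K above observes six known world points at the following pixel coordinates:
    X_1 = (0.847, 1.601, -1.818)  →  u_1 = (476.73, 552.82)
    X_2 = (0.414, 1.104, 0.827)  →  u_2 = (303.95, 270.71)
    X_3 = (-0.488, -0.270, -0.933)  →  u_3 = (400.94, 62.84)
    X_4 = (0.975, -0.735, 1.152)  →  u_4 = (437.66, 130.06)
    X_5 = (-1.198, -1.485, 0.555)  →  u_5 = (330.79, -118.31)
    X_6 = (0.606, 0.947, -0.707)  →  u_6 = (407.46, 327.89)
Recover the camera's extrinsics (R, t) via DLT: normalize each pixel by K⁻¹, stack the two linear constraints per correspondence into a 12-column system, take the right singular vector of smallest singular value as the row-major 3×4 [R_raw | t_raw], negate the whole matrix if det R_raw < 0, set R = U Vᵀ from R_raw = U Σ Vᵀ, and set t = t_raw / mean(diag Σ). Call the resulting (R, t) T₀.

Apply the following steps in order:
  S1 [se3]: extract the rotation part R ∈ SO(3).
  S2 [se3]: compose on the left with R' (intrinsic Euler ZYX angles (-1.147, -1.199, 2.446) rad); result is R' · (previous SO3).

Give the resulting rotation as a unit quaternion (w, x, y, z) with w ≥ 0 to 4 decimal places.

rotation (quat) = (0.2717, 0.4249, -0.8011, 0.3225)

source (pnp_recover): camera pose = R=[0.7548 -0.5368 -0.3769; 0.5141 0.8411 -0.1684; 0.4074 -0.0667 0.9108], t=(0.1100, -0.4700, 4.1002)
after S1 (rot_of_se3): [0.7548 -0.5368 -0.3769; 0.5141 0.8411 -0.1684; 0.4074 -0.0667 0.9108]
after S2 (compose_so3): [-0.4913 -0.8559 -0.1613; -0.5054 0.4310 -0.7475; 0.7093 -0.2857 -0.6444]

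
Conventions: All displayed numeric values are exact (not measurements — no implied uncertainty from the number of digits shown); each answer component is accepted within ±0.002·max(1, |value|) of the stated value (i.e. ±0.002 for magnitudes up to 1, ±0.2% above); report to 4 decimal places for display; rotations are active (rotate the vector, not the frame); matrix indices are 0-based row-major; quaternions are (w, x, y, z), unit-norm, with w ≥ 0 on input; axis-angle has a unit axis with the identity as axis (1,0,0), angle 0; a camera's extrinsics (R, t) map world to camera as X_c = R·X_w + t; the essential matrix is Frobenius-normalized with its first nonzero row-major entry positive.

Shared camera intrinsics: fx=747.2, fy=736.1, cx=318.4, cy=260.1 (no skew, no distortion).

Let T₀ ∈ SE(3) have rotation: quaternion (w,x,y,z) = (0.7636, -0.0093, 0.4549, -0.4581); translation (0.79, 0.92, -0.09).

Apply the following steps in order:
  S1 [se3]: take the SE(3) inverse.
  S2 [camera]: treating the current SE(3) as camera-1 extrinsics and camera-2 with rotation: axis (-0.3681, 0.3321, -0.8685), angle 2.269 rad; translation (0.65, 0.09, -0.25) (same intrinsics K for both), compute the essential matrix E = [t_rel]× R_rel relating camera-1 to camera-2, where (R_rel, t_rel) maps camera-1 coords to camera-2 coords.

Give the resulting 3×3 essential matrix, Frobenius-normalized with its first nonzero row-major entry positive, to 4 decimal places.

after S1 (invert_se3): R=[0.1664 -0.7081 -0.6862; 0.6912 0.5801 -0.4310; 0.7033 -0.4026 0.5859], t=(0.4582, -1.1185, -0.1325)
after S2 (essential): [0.0371 -0.0521 -0.6214; 0.3031 0.3060 -0.2697; -0.3549 -0.4353 -0.1901]

matrix = [0.0371 -0.0521 -0.6214; 0.3031 0.3060 -0.2697; -0.3549 -0.4353 -0.1901]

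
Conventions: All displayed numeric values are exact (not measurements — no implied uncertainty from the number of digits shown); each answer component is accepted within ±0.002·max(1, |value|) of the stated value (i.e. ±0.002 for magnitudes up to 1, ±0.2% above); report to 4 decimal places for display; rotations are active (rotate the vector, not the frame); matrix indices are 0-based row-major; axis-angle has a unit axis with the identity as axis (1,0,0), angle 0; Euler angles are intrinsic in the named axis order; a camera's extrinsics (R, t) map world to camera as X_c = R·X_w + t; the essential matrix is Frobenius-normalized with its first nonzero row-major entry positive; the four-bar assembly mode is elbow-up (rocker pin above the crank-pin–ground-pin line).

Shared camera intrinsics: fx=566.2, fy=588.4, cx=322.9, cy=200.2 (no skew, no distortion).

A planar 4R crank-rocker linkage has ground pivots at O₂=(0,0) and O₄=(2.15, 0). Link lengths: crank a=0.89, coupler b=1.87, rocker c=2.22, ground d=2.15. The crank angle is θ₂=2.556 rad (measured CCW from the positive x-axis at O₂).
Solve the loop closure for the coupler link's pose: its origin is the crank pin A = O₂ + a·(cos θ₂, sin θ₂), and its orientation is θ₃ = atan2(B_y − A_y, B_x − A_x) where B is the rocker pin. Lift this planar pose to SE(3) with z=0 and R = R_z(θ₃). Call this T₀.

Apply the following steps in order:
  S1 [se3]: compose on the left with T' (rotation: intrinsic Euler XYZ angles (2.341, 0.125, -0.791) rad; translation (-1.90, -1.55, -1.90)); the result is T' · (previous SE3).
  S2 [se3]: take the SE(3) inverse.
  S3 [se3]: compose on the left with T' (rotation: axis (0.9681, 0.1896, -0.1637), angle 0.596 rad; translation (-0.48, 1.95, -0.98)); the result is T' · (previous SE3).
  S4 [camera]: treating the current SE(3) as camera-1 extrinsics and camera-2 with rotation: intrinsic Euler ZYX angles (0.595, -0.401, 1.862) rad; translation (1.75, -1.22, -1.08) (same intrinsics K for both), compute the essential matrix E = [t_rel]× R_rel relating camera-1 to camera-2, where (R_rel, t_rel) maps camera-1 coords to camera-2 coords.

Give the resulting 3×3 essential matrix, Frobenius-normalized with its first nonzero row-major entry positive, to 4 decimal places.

source (fourbar_fk): coupler pose = R=[0.7714 -0.6363 0.0000; 0.6363 0.7714 0.0000; 0.0000 0.0000 1.0000], t=(-0.7417, 0.4919, 0.0000)
after S1 (compose_se3): R=[0.9871 0.1003 0.1247; 0.1594 -0.6837 -0.7122; 0.0138 0.7229 -0.6908], t=(-2.0704, -2.1734, -1.2881)
after S2 (invert_se3): R=[0.9871 0.1594 0.0138; 0.1003 -0.6837 0.7229; 0.1247 -0.7122 -0.6908], t=(2.4080, -0.3470, -2.1796)
after S3 (compose_se3): R=[0.9987 0.0169 0.0483; -0.0442 -0.1888 0.9810; 0.0257 -0.9819 -0.1878], t=(1.6867, 2.7117, -3.3027)
after S4 (essential): [0.4074 -0.5328 0.0957; -0.3925 -0.4557 -0.1916; -0.3472 -0.0624 -0.1345]

matrix = [0.4074 -0.5328 0.0957; -0.3925 -0.4557 -0.1916; -0.3472 -0.0624 -0.1345]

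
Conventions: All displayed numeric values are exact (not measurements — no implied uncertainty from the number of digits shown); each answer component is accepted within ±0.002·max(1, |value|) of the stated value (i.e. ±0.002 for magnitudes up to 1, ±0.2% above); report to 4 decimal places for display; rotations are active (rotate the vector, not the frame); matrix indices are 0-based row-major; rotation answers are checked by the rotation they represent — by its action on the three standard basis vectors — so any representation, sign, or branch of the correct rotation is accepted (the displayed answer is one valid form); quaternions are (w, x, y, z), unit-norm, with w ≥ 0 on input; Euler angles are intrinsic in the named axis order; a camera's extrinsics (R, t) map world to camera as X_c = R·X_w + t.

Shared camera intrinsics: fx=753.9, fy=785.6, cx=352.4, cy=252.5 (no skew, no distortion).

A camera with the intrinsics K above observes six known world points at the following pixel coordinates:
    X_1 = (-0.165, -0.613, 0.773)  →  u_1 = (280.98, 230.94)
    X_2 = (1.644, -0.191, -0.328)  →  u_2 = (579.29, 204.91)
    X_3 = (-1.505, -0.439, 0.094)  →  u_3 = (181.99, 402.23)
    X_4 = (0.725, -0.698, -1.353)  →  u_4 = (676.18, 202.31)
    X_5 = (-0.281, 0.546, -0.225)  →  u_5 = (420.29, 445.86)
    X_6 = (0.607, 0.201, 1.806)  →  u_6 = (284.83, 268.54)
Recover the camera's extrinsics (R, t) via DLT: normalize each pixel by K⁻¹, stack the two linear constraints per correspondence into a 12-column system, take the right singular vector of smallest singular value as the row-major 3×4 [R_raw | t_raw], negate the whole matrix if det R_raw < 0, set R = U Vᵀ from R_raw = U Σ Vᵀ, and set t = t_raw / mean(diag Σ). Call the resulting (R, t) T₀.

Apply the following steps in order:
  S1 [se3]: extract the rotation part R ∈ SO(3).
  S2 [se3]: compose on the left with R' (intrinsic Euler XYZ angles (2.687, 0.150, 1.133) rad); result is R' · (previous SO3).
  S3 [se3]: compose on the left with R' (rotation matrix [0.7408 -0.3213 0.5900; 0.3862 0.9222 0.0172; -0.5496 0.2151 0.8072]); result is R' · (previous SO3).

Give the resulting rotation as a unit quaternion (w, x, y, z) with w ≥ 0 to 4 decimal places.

source (pnp_recover): camera pose = R=[0.6560 0.1747 -0.7343; -0.4095 0.8996 -0.1517; 0.6340 0.4002 0.6617], t=(0.3300, 0.4700, 4.6199)
after S1 (rot_of_se3): [0.6560 0.1747 -0.7343; -0.4095 0.8996 -0.1517; 0.6340 0.4002 0.6617]
after S2 (compose_so3): [0.7364 -0.6726 -0.0730; -0.6105 -0.7072 0.3566; -0.2915 -0.2180 -0.9314]
after S3 (compose_so3): [0.5697 -0.3996 -0.7181; -0.2836 -0.9157 0.2846; -0.7714 0.0415 -0.6350]

rotation (quat) = (0.0688, -0.8832, 0.1934, 0.4216)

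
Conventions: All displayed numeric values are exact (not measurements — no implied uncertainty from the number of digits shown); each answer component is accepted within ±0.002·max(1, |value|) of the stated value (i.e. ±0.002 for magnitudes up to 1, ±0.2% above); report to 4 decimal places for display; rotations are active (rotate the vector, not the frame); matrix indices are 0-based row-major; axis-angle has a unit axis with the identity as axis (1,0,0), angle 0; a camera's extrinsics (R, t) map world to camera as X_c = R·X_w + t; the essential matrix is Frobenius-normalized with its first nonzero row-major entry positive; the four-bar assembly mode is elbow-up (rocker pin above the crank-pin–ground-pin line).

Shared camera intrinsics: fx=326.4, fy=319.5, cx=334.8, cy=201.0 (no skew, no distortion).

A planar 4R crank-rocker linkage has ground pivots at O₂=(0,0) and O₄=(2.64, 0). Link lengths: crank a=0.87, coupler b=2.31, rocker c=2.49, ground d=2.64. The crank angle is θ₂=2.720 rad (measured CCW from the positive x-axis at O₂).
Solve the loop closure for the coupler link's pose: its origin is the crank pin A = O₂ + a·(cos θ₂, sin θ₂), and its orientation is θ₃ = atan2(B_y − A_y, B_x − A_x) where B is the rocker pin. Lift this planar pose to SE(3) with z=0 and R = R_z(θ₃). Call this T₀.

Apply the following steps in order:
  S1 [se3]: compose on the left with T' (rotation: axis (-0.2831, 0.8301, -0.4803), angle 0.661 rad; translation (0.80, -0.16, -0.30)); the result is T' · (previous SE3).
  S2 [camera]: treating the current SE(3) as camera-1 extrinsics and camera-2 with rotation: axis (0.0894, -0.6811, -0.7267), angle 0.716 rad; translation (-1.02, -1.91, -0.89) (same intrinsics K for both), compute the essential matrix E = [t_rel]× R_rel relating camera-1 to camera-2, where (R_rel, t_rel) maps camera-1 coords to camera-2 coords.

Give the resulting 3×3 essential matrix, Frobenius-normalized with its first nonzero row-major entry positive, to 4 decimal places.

matrix = [0.5968 -0.0016 0.1459; -0.2040 0.0695 -0.4228; -0.3184 -0.1119 0.5324]

source (fourbar_fk): coupler pose = R=[0.7637 -0.6456 0.0000; 0.6456 0.7637 0.0000; 0.0000 0.0000 1.0000], t=(-0.7938, 0.3560, 0.0000)
after S1 (compose_se3): R=[0.7742 -0.3331 0.5382; 0.3403 0.9360 0.0898; -0.5337 0.1136 0.8380], t=(0.2473, 0.4461, -0.0100)
after S2 (essential): [0.5968 -0.0016 0.1459; -0.2040 0.0695 -0.4228; -0.3184 -0.1119 0.5324]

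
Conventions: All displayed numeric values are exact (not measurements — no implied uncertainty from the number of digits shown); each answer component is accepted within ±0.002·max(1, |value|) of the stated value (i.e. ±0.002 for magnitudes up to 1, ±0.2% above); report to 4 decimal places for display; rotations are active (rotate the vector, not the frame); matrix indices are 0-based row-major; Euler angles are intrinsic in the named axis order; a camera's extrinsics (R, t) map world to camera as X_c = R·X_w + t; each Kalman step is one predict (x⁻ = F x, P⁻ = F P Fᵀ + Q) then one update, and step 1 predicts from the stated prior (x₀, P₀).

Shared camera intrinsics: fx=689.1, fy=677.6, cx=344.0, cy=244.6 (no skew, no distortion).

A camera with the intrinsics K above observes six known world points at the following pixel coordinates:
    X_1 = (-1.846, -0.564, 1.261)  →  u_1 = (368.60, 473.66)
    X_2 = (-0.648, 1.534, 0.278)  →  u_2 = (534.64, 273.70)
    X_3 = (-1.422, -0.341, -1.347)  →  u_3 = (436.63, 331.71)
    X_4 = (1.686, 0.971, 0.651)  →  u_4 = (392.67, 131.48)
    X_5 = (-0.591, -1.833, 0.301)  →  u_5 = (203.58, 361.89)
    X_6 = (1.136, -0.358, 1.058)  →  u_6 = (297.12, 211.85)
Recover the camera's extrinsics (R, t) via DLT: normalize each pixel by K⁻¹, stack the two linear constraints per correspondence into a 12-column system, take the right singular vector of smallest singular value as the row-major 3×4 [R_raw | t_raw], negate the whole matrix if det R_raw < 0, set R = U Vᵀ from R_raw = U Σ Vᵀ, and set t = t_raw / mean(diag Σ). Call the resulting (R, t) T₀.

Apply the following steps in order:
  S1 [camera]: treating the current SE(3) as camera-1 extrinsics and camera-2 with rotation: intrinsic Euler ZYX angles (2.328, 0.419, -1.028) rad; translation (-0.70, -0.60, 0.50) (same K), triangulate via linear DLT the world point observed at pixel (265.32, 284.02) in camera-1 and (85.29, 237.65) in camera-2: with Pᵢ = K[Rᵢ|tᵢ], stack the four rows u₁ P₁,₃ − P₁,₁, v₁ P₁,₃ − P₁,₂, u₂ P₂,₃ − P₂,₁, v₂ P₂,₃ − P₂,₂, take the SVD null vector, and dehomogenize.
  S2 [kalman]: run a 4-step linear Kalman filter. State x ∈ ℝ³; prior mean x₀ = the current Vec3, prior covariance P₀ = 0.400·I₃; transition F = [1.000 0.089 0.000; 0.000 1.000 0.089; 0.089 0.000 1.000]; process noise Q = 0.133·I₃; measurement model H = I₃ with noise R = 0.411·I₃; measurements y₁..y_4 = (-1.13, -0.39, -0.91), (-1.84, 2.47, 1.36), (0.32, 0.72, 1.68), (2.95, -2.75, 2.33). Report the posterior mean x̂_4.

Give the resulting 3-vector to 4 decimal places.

source (pnp_recover): camera pose = R=[-0.3336 0.9343 -0.1254; -0.8427 -0.2359 0.4839; 0.4225 0.2671 0.8661], t=(0.3100, -0.0200, 6.5799)
after S1 (triangulate): (-0.0973, -1.1265, 0.0810)
after S2 (kf_track): (1.0245, -0.5999, 1.5094)

result = (1.0245, -0.5999, 1.5094)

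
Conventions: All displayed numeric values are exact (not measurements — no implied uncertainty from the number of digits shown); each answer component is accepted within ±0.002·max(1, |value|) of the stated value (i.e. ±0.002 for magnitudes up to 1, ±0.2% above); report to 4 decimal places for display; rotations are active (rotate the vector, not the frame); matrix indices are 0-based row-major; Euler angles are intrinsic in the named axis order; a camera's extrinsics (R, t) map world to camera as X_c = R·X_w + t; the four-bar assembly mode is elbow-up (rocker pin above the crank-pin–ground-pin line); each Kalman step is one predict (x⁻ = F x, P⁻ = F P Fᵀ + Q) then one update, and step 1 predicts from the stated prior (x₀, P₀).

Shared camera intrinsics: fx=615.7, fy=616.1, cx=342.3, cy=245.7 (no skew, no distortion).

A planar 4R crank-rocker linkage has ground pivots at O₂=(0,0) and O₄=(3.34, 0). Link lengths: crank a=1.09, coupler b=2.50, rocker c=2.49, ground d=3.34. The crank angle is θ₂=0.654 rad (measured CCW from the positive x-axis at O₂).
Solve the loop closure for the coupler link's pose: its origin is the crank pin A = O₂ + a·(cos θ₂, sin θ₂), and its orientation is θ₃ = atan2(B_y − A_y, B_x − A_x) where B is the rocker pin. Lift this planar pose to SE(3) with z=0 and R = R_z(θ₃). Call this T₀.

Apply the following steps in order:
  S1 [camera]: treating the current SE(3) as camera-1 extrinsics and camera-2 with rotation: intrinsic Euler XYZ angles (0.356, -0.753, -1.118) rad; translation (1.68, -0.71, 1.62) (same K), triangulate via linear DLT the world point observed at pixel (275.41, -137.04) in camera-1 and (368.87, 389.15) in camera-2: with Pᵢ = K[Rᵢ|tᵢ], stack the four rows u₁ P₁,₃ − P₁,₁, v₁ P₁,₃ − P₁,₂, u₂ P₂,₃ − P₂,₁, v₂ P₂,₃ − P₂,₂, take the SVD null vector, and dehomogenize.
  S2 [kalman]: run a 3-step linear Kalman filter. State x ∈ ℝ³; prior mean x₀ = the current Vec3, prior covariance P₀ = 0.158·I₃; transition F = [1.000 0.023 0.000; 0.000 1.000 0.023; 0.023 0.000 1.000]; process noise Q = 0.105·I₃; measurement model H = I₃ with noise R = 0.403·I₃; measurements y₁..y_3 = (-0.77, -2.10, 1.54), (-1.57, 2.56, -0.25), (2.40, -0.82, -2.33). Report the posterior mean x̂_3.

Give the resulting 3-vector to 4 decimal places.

source (fourbar_fk): coupler pose = R=[0.7204 -0.6936 0.0000; 0.6936 0.7204 0.0000; 0.0000 0.0000 1.0000], t=(0.8651, 0.6631, 0.0000)
after S1 (triangulate): (-1.6979, -0.3271, 1.2075)
after S2 (kf_track): (0.0691, -0.0599, -0.5143)

result = (0.0691, -0.0599, -0.5143)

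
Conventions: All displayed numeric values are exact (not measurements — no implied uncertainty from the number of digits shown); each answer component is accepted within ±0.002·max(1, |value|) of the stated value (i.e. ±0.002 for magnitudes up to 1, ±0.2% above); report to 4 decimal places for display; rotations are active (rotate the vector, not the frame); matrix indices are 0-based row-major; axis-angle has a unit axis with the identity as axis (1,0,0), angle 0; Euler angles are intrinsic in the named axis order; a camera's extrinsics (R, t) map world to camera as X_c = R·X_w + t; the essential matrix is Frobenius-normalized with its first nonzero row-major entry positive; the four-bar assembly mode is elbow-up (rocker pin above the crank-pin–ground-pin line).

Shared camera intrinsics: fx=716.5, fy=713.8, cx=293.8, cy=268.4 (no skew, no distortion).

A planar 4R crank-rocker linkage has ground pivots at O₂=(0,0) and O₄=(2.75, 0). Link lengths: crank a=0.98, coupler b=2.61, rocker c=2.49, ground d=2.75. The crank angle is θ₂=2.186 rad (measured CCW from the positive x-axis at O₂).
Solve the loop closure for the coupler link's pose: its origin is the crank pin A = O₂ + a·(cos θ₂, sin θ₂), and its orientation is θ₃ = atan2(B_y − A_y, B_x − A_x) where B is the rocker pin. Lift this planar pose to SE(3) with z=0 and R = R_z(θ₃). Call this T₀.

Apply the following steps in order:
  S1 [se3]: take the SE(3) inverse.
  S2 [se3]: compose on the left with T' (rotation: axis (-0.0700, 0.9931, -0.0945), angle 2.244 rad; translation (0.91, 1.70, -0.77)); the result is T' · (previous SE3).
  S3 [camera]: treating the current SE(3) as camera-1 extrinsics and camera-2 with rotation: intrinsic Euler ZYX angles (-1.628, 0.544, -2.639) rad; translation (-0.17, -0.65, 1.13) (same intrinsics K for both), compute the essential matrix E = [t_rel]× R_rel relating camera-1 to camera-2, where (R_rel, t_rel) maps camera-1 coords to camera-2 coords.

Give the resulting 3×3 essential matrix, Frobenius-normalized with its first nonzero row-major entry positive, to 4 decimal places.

source (fourbar_fk): coupler pose = R=[0.8389 -0.5443 0.0000; 0.5443 0.8389 0.0000; 0.0000 0.0000 1.0000], t=(-0.5656, 0.8003, 0.0000)
after S1 (invert_se3): R=[0.8389 0.5443 0.0000; -0.5443 0.8389 0.0000; 0.0000 0.0000 1.0000], t=(0.0389, -0.9792, 0.0000)
after S2 (compose_se3): R=[-0.4952 -0.3678 0.7871; -0.6887 0.7184 -0.0976; -0.5296 -0.5904 -0.6091], t=(0.9242, 0.7355, -0.5970)
after S3 (essential): [0.2296 0.4439 0.4953; -0.3534 0.3046 -0.1800; -0.3243 0.3705 -0.1115]

matrix = [0.2296 0.4439 0.4953; -0.3534 0.3046 -0.1800; -0.3243 0.3705 -0.1115]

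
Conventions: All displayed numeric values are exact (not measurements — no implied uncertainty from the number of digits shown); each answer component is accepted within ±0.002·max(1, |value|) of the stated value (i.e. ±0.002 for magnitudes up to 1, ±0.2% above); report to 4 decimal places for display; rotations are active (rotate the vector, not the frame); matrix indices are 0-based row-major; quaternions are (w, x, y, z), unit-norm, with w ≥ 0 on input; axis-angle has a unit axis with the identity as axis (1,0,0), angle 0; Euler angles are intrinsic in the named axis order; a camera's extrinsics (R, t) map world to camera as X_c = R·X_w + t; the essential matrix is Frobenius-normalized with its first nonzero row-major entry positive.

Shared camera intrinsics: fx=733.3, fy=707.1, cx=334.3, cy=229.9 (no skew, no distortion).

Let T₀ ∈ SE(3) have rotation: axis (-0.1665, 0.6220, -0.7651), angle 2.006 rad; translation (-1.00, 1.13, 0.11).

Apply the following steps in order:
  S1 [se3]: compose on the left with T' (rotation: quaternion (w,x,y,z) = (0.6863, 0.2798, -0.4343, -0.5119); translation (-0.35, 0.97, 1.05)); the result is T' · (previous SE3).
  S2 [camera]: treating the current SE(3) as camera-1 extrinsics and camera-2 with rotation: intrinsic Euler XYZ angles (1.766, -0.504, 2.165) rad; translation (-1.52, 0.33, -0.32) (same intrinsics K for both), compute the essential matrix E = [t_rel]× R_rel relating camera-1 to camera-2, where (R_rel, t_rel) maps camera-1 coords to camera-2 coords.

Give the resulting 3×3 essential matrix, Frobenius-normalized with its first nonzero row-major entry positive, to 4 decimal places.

after S1 (compose_se3): R=[-0.0863 0.8433 -0.5305; 0.0697 -0.5260 -0.8476; -0.9938 -0.1101 -0.0134], t=(-0.0264, 2.2832, 1.7281)
after S2 (essential): [0.0254 -0.0374 0.0633; -0.2702 0.3216 -0.5635; -0.6353 -0.2728 0.1482]

matrix = [0.0254 -0.0374 0.0633; -0.2702 0.3216 -0.5635; -0.6353 -0.2728 0.1482]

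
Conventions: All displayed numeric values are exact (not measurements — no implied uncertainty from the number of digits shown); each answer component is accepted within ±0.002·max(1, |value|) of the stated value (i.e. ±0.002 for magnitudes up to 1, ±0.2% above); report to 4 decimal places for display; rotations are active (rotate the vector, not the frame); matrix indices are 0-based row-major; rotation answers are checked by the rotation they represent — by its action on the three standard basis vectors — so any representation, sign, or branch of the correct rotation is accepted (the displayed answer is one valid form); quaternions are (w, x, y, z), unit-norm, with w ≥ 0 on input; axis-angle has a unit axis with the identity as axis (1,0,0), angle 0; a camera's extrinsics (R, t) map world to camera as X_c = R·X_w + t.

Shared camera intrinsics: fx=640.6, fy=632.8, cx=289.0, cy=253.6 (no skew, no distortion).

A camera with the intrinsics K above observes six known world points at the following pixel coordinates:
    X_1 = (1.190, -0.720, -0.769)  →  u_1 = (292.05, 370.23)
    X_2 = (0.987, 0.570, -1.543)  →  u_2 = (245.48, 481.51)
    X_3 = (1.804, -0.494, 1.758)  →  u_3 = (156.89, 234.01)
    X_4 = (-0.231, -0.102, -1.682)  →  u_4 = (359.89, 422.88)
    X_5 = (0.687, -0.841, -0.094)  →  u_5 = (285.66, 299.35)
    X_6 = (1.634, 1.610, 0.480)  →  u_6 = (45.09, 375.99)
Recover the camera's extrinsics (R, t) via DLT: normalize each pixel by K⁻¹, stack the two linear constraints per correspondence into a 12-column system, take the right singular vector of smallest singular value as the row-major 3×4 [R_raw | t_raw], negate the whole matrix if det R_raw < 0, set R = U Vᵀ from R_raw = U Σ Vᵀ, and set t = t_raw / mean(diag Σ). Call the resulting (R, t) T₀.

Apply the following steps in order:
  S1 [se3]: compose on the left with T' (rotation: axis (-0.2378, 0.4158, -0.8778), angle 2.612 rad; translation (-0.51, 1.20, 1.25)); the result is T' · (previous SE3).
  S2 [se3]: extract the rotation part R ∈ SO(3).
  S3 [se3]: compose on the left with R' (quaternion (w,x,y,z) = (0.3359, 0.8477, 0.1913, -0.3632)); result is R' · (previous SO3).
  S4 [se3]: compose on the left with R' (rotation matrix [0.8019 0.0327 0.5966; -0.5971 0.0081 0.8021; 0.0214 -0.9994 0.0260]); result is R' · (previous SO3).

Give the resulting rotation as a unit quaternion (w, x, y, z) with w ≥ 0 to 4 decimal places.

rotation (quat) = (0.6151, 0.1628, 0.1642, -0.7538)

source (pnp_recover): camera pose = R=[-0.3979 -0.7430 -0.5381; 0.5254 0.2963 -0.7976; 0.7521 -0.6001 0.2725], t=(-0.4400, 0.3399, 6.2897)
after S1 (compose_se3): R=[0.8882 0.2803 0.3641; -0.4555 0.6421 0.6166; -0.0609 -0.7135 0.6980], t=(3.6788, -2.2290, 4.5005)
after S2 (rot_of_se3): [0.8882 0.2803 0.3641; -0.4555 0.6421 0.6166; -0.0609 -0.7135 0.6980]
after S3 (compose_so3): [0.3596 0.8985 0.2518; 0.4339 0.0779 -0.8976; -0.8261 0.4320 -0.3618]
after S4 (compose_so3): [-0.1903 0.9808 -0.0433; -0.8738 -0.1893 -0.4478; -0.4474 -0.0474 0.8931]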